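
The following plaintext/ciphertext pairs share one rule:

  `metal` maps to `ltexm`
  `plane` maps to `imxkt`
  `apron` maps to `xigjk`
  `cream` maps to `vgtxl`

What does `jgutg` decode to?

order

This is an affine cipher: with a=0,…,z=25, each position x becomes (25x+23) mod 26.
Reversing it on jgutg: j(9)→25·(9−23)≡14=o; g(6)→25·(6−23)≡17=r; u(20)→25·(20−23)≡3=d; t(19)→25·(19−23)≡4=e; g(6)→25·(6−23)≡17=r (all mod 26).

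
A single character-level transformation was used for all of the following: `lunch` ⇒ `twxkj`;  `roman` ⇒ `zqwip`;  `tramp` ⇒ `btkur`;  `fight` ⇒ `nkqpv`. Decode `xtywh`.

The shifts repeat in a cycle of length 3: positions 0,1,… shift by +8, +2, +10, then the pattern repeats.
Reversing it on xtywh: x−8=p, t−2=r, y−10=o, w−8=o, h−2=f.

proof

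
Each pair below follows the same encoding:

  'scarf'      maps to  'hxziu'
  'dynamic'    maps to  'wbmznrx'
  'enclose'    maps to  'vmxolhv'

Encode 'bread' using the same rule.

yivzw

Each pair mirrors across the alphabet (s↔h, c↔x, a↔z): positions sum to 25. Each letter is replaced by its mirror in the alphabet: a↔z, b↔y, c↔x, and so on (the Atbash cipher).
Applying it to bread: b↔y, r↔i, e↔v, a↔z, d↔w.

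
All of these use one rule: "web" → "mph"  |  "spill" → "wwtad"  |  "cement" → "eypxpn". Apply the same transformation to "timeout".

The output letters match the input read backwards, each shifted +11: web reversed is bew. Two steps: reverse the string, then apply a Caesar shift of +11.
Applying it to timeout: reverse → tuoemit; then shift: t+11=e, u+11=f, o+11=z, e+11=p, m+11=x, i+11=t, t+11=e.

efzpxte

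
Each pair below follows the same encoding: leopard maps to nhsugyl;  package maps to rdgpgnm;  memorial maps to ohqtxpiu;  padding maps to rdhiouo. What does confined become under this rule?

errkoumm

The shift increases by 1 at each position, starting from +2: 2, 3, 4, ….
For confined: c+2=e, o+3=r, n+4=r, f+5=k, i+6=o, n+7=u, e+8=m, d+9=m.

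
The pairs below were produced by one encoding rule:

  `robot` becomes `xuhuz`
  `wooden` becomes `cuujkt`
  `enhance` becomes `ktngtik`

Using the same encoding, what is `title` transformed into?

Compare letters: r→x is +6, o→u is +6, b→h is +6 — a constant shift. It's a constant shift of +6 (ROT6).
Applying it to title: t+6=z, i+6=o, t+6=z, l+6=r, e+6=k.

zozrk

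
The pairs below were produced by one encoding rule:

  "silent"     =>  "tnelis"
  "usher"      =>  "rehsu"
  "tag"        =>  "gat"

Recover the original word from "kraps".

spark

The output letters match the input read backwards: silent reversed is tnelis. The word is simply reversed.
Reversing it on kraps: then reverse → spark.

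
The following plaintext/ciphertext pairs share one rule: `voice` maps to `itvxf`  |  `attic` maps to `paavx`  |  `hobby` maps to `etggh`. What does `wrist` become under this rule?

zsvja

v(21)→i(8) and o(14)→t(19) fit y≡17x+15 (mod 26); the inverse of 17 mod 26 is 23. This is an affine cipher: with a=0,…,z=25, each position x becomes (17x+15) mod 26.
For wrist: w(22)→17·22+15≡25=z; r(17)→17·17+15≡18=s; i(8)→17·8+15≡21=v; s(18)→17·18+15≡9=j; t(19)→17·19+15≡0=a (all mod 26).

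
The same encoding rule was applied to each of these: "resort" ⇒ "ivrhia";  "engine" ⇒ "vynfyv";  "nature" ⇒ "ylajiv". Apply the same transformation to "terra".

aviil

r(17)→i(8) and e(4)→v(21) fit y≡9x+11 (mod 26); the inverse of 9 mod 26 is 3. Each letter's alphabet position (a=0..z=25) is mapped through 9·x+11 mod 26 — an affine cipher.
On terra: t(19)→9·19+11≡0=a; e(4)→9·4+11≡21=v; r(17)→9·17+11≡8=i; r(17)→9·17+11≡8=i; a(0)→9·0+11≡11=l (all mod 26).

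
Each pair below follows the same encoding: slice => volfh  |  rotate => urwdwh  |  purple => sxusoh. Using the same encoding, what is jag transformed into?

Compare letters: s→v is +3, l→o is +3, i→l is +3 — a constant shift. This is a Caesar cipher with shift 3.
On jag: j+3=m, a+3=d, g+3=j.

mdj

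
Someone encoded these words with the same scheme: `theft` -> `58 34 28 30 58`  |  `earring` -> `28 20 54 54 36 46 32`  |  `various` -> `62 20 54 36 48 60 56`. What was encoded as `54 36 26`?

rid

t(#20)→58 and h(#8)→34: differences scale by 2, so n = 2·pos + 18. With a=1..z=26, the number is 2·pos + 18.
Undoing it on 54 36 26: 54→(54−18)÷2=18=r, 36→(36−18)÷2=9=i, 26→(26−18)÷2=4=d.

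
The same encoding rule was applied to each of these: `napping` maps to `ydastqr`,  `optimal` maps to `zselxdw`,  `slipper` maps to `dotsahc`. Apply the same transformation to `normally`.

Shifts by position in napping: pos 0: n→y (+11), pos 1: a→d (+3), pos 2: p→a (+11), pos 3: p→s (+3) — repeating every 2. It's a Vigenère-style cipher with numeric key [11,3]: position i shifts by key[i mod 2].
Applying it to normally: n+11=y, o+3=r, r+11=c, m+3=p, a+11=l, l+3=o, l+11=w, y+3=b.

yrcplowb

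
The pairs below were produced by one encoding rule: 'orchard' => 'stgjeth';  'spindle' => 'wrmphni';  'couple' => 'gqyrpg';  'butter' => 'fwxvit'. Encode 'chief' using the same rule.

Shifts by position in orchard: pos 0: o→s (+4), pos 1: r→t (+2), pos 2: c→g (+4), pos 3: h→j (+2) — repeating every 2. The shifts repeat in a cycle of length 2: positions 0,1,… shift by +4, +2, then the pattern repeats.
On chief: c+4=g, h+2=j, i+4=m, e+2=g, f+4=j.

gjmgj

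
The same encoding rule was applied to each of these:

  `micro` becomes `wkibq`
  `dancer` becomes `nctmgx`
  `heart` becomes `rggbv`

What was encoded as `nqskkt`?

Shifts by position in micro: pos 0: m→w (+10), pos 1: i→k (+2), pos 2: c→i (+6), pos 3: r→b (+10), pos 4: o→q (+2) — repeating every 3. A repeating key of period 3 is used — shifts +10, +2, +6 over and over.
Reversing it on nqskkt: n−10=d, q−2=o, s−6=m, k−10=a, k−2=i, t−6=n.

domain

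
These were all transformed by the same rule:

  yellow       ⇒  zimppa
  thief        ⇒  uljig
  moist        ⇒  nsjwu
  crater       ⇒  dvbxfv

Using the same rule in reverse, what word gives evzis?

dryer

Shifts by position in yellow: pos 0: y→z (+1), pos 1: e→i (+4), pos 2: l→m (+1), pos 3: l→p (+4) — repeating every 2. The shifts repeat in a cycle of length 2: positions 0,1,… shift by +1, +4, then the pattern repeats.
Decoding evzis: e−1=d, v−4=r, z−1=y, i−4=e, s−1=r.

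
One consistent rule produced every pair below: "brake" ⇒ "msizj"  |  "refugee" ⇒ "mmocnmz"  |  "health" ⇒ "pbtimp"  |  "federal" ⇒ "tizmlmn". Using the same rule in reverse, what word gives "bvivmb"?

tenant

The output letters match the input read backwards, each shifted +8: brake reversed is ekarb. Read the word backwards and shift each letter +8.
Undoing it on bvivmb: shift back: b−8=t, v−8=n, i−8=a, v−8=n, m−8=e, b−8=t → tnanet; then reverse → tenant.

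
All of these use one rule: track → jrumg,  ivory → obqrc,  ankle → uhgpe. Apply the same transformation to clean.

mpeuh

Treating letters as 0–25, the rule is x ↦ 9x + 20 (mod 26).
On clean: c(2)→9·2+20≡12=m; l(11)→9·11+20≡15=p; e(4)→9·4+20≡4=e; a(0)→9·0+20≡20=u; n(13)→9·13+20≡7=h (all mod 26).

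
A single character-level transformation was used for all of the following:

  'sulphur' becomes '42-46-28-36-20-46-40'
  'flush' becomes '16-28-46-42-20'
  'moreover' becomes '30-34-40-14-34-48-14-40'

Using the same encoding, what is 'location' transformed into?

s(#19)→42 and u(#21)→46: differences scale by 2, so n = 2·pos + 4. The formula is n = 2×(alphabet index, a=1) + 4.
For location: l=12→28, o=15→34, c=3→10, a=1→6, t=20→44, i=9→22, o=15→34, n=14→32.

28-34-10-6-44-22-34-32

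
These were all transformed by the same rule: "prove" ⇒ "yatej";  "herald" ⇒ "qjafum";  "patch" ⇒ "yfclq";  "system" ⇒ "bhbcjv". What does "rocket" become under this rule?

atltjc

Two shifts are in play — +5 for a/e/i/o/u, +9 for every other letter.
For rocket: r(cons)+9=a, o(vowel)+5=t, c(cons)+9=l, k(cons)+9=t, e(vowel)+5=j, t(cons)+9=c.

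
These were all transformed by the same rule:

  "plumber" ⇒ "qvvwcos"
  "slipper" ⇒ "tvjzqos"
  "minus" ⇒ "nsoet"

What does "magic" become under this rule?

The shifts repeat in a cycle of length 2: positions 0,1,… shift by +1, +10, then the pattern repeats.
On magic: m+1=n, a+10=k, g+1=h, i+10=s, c+1=d.

nkhsd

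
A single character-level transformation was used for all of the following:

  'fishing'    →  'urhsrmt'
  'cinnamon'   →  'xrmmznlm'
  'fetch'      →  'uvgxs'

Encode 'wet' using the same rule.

Each pair mirrors across the alphabet (f↔u, i↔r, s↔h): positions sum to 25. Letters are reflected about the middle of the alphabet (position → 25−position): Atbash.
On wet: w↔d, e↔v, t↔g.

dvg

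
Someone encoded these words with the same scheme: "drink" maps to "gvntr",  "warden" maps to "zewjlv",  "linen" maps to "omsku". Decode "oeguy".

In drink: d→g is +3, r→v is +4, i→n is +5, n→t is +6 — the shift increases by 1 each position. The shift increases by 1 at each position, starting from +3: 3, 4, 5, ….
Reversing it on oeguy: o−3=l, e−4=a, g−5=b, u−6=o, y−7=r.

labor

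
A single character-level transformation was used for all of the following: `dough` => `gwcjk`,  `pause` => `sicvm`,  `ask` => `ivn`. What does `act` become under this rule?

ifw

The shift depends on letter class: consonant d→g is +3, but vowel o→w is +8. The rule splits by letter class: vowels +8, consonants +3.
On act: a(vowel)+8=i, c(cons)+3=f, t(cons)+3=w.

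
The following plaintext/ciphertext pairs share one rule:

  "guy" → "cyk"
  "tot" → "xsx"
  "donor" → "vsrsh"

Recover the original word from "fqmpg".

climb

The output letters match the input read backwards, each shifted +4: guy reversed is yug. The word is reversed, then every letter is shifted forward by 4.
Decoding fqmpg: shift back: f−4=b, q−4=m, m−4=i, p−4=l, g−4=c → bmilc; then reverse → climb.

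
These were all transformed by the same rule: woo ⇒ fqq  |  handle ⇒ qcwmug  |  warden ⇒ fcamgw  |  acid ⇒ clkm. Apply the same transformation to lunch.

uwwlq

The shift depends on letter class: consonant w→f is +9, but vowel o→q is +2. Vowels shift forward by 2 and consonants shift forward by 9.
For lunch: l(cons)+9=u, u(vowel)+2=w, n(cons)+9=w, c(cons)+9=l, h(cons)+9=q.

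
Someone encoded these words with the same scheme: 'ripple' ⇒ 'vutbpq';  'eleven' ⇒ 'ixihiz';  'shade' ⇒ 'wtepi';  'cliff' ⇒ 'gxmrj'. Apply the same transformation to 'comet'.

The shifts repeat in a cycle of length 2: positions 0,1,… shift by +4, +12, then the pattern repeats.
Applying it to comet: c+4=g, o+12=a, m+4=q, e+12=q, t+4=x.

gaqqx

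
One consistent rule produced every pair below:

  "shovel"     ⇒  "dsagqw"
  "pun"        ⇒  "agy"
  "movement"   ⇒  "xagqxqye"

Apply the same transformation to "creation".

The shift depends on letter class: consonant s→d is +11, but vowel o→a is +12. Two shifts are in play — +12 for a/e/i/o/u, +11 for every other letter.
Applying it to creation: c(cons)+11=n, r(cons)+11=c, e(vowel)+12=q, a(vowel)+12=m, t(cons)+11=e, i(vowel)+12=u, o(vowel)+12=a, n(cons)+11=y.

ncqmeuay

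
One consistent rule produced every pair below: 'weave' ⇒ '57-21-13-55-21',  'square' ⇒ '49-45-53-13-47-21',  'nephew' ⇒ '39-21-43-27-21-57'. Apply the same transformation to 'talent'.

51-13-35-21-39-51

w(#23)→57 and e(#5)→21: differences scale by 2, so n = 2·pos + 11. With a=1..z=26, the number is 2·pos + 11.
On talent: t=20→51, a=1→13, l=12→35, e=5→21, n=14→39, t=20→51.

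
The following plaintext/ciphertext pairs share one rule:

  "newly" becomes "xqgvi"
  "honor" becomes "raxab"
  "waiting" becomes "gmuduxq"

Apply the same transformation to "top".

daz

The shift depends on letter class: consonant n→x is +10, but vowel e→q is +12. The rule splits by letter class: vowels +12, consonants +10.
On top: t(cons)+10=d, o(vowel)+12=a, p(cons)+10=z.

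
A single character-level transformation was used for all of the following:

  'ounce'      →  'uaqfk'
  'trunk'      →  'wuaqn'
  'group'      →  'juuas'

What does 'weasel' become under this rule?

zkgvko

The shift depends on letter class: consonant n→q is +3, but vowel o→u is +6. The rule splits by letter class: vowels +6, consonants +3.
Applying it to weasel: w(cons)+3=z, e(vowel)+6=k, a(vowel)+6=g, s(cons)+3=v, e(vowel)+6=k, l(cons)+3=o.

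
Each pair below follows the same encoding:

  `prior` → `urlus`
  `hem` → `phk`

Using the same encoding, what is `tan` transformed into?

qdw

The word is reversed, then every letter is shifted forward by 3.
Applying it to tan: reverse → nat; then shift: n+3=q, a+3=d, t+3=w.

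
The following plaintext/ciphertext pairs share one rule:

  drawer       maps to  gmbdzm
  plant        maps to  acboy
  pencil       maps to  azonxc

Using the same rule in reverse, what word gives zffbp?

Each letter's alphabet position (a=0..z=25) is mapped through 19·x+1 mod 26 — an affine cipher.
Undoing it on zffbp: z(25)→11·(25−1)≡4=e; f(5)→11·(5−1)≡18=s; f(5)→11·(5−1)≡18=s; b(1)→11·(1−1)≡0=a; p(15)→11·(15−1)≡24=y (all mod 26).

essay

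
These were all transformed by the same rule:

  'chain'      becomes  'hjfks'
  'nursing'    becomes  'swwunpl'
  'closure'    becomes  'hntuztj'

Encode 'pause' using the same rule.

uczuj

A repeating key of period 2 is used — shifts +5, +2 over and over.
Applying it to pause: p+5=u, a+2=c, u+5=z, s+2=u, e+5=j.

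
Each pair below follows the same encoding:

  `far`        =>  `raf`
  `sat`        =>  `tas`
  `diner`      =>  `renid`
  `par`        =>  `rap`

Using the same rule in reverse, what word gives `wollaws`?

swallow

The word is simply reversed.
Decoding wollaws: then reverse → swallow.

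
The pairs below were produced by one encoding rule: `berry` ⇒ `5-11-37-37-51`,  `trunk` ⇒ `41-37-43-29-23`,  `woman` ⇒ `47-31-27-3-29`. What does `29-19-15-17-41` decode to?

night

The formula is n = 2×(alphabet index, a=1) + 1.
Reversing it on 29-19-15-17-41: 29→(29−1)÷2=14=n, 19→(19−1)÷2=9=i, 15→(15−1)÷2=7=g, 17→(17−1)÷2=8=h, 41→(41−1)÷2=20=t.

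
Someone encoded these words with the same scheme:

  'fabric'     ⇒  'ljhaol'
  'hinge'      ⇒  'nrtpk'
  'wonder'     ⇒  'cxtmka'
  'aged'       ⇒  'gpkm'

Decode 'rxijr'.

Shifts by position in fabric: pos 0: f→l (+6), pos 1: a→j (+9), pos 2: b→h (+6), pos 3: r→a (+9) — repeating every 2. A repeating key of period 2 is used — shifts +6, +9 over and over.
Reversing it on rxijr: r−6=l, x−9=o, i−6=c, j−9=a, r−6=l.

local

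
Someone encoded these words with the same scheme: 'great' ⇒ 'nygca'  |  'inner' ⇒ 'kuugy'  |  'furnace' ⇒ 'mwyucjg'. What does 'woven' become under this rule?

The shift depends on letter class: consonant g→n is +7, but vowel e→g is +2. The rule splits by letter class: vowels +2, consonants +7.
On woven: w(cons)+7=d, o(vowel)+2=q, v(cons)+7=c, e(vowel)+2=g, n(cons)+7=u.

dqcgu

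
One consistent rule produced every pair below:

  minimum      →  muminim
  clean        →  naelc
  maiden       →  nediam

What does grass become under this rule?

ssarg

The output letters match the input read backwards: minimum reversed is muminim. It's just the letters in reverse order.
Applying it to grass: reverse → ssarg.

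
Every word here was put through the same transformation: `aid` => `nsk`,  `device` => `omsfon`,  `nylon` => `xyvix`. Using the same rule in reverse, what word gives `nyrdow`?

The output letters match the input read backwards, each shifted +10: aid reversed is dia. Read the word backwards and shift each letter +10.
Reversing it on nyrdow: shift back: n−10=d, y−10=o, r−10=h, d−10=t, o−10=e, w−10=m → dohtem; then reverse → method.

method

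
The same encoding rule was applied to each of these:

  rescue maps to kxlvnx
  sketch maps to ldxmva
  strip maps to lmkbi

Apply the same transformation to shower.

lahpxk

Compare letters: r→k is +19, e→x is +19, s→l is +19 — a constant shift. Every letter moves 19 places later in the alphabet, wrapping around z→a.
For shower: s+19=l, h+19=a, o+19=h, w+19=p, e+19=x, r+19=k.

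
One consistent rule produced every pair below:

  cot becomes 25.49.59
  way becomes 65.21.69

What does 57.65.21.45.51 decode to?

With a=1..z=26, the number is 2·pos + 19.
Undoing it on 57.65.21.45.51: 57→(57−19)÷2=19=s, 65→(65−19)÷2=23=w, 21→(21−19)÷2=1=a, 45→(45−19)÷2=13=m, 51→(51−19)÷2=16=p.

swamp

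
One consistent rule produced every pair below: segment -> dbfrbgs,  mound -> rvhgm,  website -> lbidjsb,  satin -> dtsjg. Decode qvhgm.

s(18)→d(3) and e(4)→b(1) fit y≡15x+19 (mod 26); the inverse of 15 mod 26 is 7. This is an affine cipher: with a=0,…,z=25, each position x becomes (15x+19) mod 26.
Decoding qvhgm: q(16)→7·(16−19)≡5=f; v(21)→7·(21−19)≡14=o; h(7)→7·(7−19)≡20=u; g(6)→7·(6−19)≡13=n; m(12)→7·(12−19)≡3=d (all mod 26).

found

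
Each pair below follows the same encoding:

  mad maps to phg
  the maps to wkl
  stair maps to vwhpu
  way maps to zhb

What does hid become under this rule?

The shift depends on letter class: consonant m→p is +3, but vowel a→h is +7. The rule splits by letter class: vowels +7, consonants +3.
For hid: h(cons)+3=k, i(vowel)+7=p, d(cons)+3=g.

kpg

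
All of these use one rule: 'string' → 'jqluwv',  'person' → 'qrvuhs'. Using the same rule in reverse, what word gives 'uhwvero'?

The output letters match the input read backwards, each shifted +3: string reversed is gnirts. The word is reversed, then every letter is shifted forward by 3.
Reversing it on uhwvero: shift back: u−3=r, h−3=e, w−3=t, v−3=s, e−3=b, r−3=o, o−3=l → retsbol; then reverse → lobster.

lobster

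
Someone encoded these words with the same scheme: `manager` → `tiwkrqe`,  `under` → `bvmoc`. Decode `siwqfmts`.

In manager: m→t is +7, a→i is +8, n→w is +9, a→k is +10 — the shift increases by 1 each position. Each letter shifts forward by (position + 7), i.e. 7, 8, 9, … — the shift grows by one for each successive letter.
Reversing it on siwqfmts: s−7=l, i−8=a, w−9=n, q−10=g, f−11=u, m−12=a, t−13=g, s−14=e.

language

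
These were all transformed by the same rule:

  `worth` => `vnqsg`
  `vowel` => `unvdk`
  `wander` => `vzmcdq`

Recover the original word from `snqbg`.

Compare letters: w→v is +25, o→n is +25, r→q is +25 — a constant shift. It's a constant shift of +25 (ROT25).
Reversing it on snqbg: s−25=t, n−25=o, q−25=r, b−25=c, g−25=h.

torch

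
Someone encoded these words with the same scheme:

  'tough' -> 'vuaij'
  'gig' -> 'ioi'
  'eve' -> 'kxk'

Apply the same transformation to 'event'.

kxkpv

The shift depends on letter class: consonant t→v is +2, but vowel o→u is +6. Vowels shift forward by 6 and consonants shift forward by 2.
Applying it to event: e(vowel)+6=k, v(cons)+2=x, e(vowel)+6=k, n(cons)+2=p, t(cons)+2=v.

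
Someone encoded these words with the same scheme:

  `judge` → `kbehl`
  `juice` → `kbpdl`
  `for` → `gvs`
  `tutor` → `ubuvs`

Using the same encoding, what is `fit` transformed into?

gpu

The shift depends on letter class: consonant j→k is +1, but vowel u→b is +7. Vowels shift forward by 7 and consonants shift forward by 1.
Applying it to fit: f(cons)+1=g, i(vowel)+7=p, t(cons)+1=u.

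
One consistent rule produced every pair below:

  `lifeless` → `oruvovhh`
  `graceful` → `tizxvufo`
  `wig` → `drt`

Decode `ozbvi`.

layer

Each pair mirrors across the alphabet (l↔o, i↔r, f↔u): positions sum to 25. Each letter is replaced by its mirror in the alphabet: a↔z, b↔y, c↔x, and so on (the Atbash cipher).
Undoing it on ozbvi: o↔l, z↔a, b↔y, v↔e, i↔r.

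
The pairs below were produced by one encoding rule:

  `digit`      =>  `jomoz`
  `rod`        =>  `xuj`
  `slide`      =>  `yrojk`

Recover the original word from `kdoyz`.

exist

Compare letters: d→j is +6, i→o is +6, g→m is +6 — a constant shift. Each letter is shifted forward by 6 in the alphabet (a Caesar shift of +6).
Undoing it on kdoyz: k−6=e, d−6=x, o−6=i, y−6=s, z−6=t.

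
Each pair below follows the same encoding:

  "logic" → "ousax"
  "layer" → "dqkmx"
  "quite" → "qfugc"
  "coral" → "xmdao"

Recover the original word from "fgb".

put

The output letters match the input read backwards, each shifted +12: logic reversed is cigol. Read the word backwards and shift each letter +12.
Decoding fgb: shift back: f−12=t, g−12=u, b−12=p → tup; then reverse → put.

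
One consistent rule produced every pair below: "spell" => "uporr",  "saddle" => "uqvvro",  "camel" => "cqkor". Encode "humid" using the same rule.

tgkmv

s(18)→u(20) and p(15)→p(15) fit y≡19x+16 (mod 26); the inverse of 19 mod 26 is 11. Treating letters as 0–25, the rule is x ↦ 19x + 16 (mod 26).
For humid: h(7)→19·7+16≡19=t; u(20)→19·20+16≡6=g; m(12)→19·12+16≡10=k; i(8)→19·8+16≡12=m; d(3)→19·3+16≡21=v (all mod 26).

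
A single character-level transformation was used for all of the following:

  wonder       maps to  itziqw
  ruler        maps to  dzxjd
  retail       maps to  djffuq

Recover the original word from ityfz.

woman

Shifts by position in wonder: pos 0: w→i (+12), pos 1: o→t (+5), pos 2: n→z (+12), pos 3: d→i (+5) — repeating every 2. It's a Vigenère-style cipher with numeric key [12,5]: position i shifts by key[i mod 2].
Decoding ityfz: i−12=w, t−5=o, y−12=m, f−5=a, z−12=n.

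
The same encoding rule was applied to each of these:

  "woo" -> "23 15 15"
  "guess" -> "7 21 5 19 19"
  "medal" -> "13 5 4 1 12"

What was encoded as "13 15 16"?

Each letter is replaced by its alphabet position (a=1, b=2, …, z=26).
Decoding 13 15 16: 13=m, 15=o, 16=p.

mop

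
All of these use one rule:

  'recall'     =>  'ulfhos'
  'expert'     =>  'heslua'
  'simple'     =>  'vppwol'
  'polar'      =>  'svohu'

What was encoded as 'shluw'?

A repeating key of period 2 is used — shifts +3, +7 over and over.
Undoing it on shluw: s−3=p, h−7=a, l−3=i, u−7=n, w−3=t.

paint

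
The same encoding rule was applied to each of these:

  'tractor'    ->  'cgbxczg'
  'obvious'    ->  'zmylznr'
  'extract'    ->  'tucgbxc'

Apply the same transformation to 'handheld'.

aboiatsi

t(19)→c(2) and r(17)→g(6) fit y≡11x+1 (mod 26); the inverse of 11 mod 26 is 19. Each letter's alphabet position (a=0..z=25) is mapped through 11·x+1 mod 26 — an affine cipher.
On handheld: h(7)→11·7+1≡0=a; a(0)→11·0+1≡1=b; n(13)→11·13+1≡14=o; d(3)→11·3+1≡8=i; h(7)→11·7+1≡0=a; e(4)→11·4+1≡19=t; l(11)→11·11+1≡18=s; d(3)→11·3+1≡8=i (all mod 26).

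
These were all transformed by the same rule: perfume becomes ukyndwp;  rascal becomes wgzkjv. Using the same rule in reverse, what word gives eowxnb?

zipper

In perfume: p→u is +5, e→k is +6, r→y is +7, f→n is +8 — the shift increases by 1 each position. Letter i (0-indexed) is shifted by i+5, so successive shifts are 5, 6, 7, ….
Undoing it on eowxnb: e−5=z, o−6=i, w−7=p, x−8=p, n−9=e, b−10=r.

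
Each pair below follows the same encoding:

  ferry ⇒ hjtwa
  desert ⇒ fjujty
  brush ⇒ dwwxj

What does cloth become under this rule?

It's a Vigenère-style cipher with numeric key [2,5]: position i shifts by key[i mod 2].
For cloth: c+2=e, l+5=q, o+2=q, t+5=y, h+2=j.

eqqyj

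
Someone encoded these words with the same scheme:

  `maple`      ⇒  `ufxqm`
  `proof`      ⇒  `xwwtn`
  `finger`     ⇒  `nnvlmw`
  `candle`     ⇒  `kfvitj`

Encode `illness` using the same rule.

qqtsmxa

Shifts by position in maple: pos 0: m→u (+8), pos 1: a→f (+5), pos 2: p→x (+8), pos 3: l→q (+5) — repeating every 2. A repeating key of period 2 is used — shifts +8, +5 over and over.
For illness: i+8=q, l+5=q, l+8=t, n+5=s, e+8=m, s+5=x, s+8=a.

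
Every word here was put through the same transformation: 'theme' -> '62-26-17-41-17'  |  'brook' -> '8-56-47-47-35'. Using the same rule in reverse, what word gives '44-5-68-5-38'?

t(#20)→62 and h(#8)→26: differences scale by 3, so n = 3·pos + 2. The formula is n = 3×(alphabet index, a=1) + 2.
Decoding 44-5-68-5-38: 44→(44−2)÷3=14=n, 5→(5−2)÷3=1=a, 68→(68−2)÷3=22=v, 5→(5−2)÷3=1=a, 38→(38−2)÷3=12=l.

naval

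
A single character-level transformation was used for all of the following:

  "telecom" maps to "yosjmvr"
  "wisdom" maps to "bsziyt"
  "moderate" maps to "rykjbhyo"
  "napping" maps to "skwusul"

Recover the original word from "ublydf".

Shifts by position in telecom: pos 0: t→y (+5), pos 1: e→o (+10), pos 2: l→s (+7), pos 3: e→j (+5), pos 4: c→m (+10), pos 5: o→v (+7) — repeating every 3. A repeating key of period 3 is used — shifts +5, +10, +7 over and over.
Undoing it on ublydf: u−5=p, b−10=r, l−7=e, y−5=t, d−10=t, f−7=y.

pretty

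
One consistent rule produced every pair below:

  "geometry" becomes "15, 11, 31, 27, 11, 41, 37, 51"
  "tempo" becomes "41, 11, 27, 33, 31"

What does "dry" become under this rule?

9, 37, 51

g(#7)→15 and e(#5)→11: differences scale by 2, so n = 2·pos + 1. With a=1..z=26, the number is 2·pos + 1.
On dry: d=4→9, r=18→37, y=25→51.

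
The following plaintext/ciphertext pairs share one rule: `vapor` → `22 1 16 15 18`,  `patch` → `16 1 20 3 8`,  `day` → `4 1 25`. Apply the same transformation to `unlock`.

Letters become their 1-indexed alphabet positions: a=1 … z=26.
On unlock: u=21→21, n=14→14, l=12→12, o=15→15, c=3→3, k=11→11.

21 14 12 15 3 11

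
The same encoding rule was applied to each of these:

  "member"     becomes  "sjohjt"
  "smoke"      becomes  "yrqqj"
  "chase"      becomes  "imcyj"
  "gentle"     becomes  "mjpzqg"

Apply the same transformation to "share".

ymcxj

Shifts by position in member: pos 0: m→s (+6), pos 1: e→j (+5), pos 2: m→o (+2), pos 3: b→h (+6), pos 4: e→j (+5), pos 5: r→t (+2) — repeating every 3. The shifts repeat in a cycle of length 3: positions 0,1,… shift by +6, +5, +2, then the pattern repeats.
For share: s+6=y, h+5=m, a+2=c, r+6=x, e+5=j.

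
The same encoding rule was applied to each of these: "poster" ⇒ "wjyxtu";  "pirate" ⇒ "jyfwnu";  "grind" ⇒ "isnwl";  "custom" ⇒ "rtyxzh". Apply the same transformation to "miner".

wjsnr

The output letters match the input read backwards, each shifted +5: poster reversed is retsop. Two steps: reverse the string, then apply a Caesar shift of +5.
For miner: reverse → renim; then shift: r+5=w, e+5=j, n+5=s, i+5=n, m+5=r.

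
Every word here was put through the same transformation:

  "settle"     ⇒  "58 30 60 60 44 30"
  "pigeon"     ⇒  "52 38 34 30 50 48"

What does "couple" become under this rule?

The formula is n = 2×(alphabet index, a=1) + 20.
Applying it to couple: c=3→26, o=15→50, u=21→62, p=16→52, l=12→44, e=5→30.

26 50 62 52 44 30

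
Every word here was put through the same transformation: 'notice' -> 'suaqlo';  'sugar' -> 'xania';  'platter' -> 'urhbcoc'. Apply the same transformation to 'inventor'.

ntcmwdzd

In notice: n→s is +5, o→u is +6, t→a is +7, i→q is +8 — the shift increases by 1 each position. The shift increases by 1 at each position, starting from +5: 5, 6, 7, ….
For inventor: i+5=n, n+6=t, v+7=c, e+8=m, n+9=w, t+10=d, o+11=z, r+12=d.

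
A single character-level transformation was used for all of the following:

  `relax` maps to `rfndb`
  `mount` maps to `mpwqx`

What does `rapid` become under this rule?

In relax: r→r is +0, e→f is +1, l→n is +2, a→d is +3 — the shift increases by 1 each position. Each letter shifts forward by its position index (0, 1, 2, …) — the shift grows by one for each successive letter.
Applying it to rapid: r+0=r, a+1=b, p+2=r, i+3=l, d+4=h.

rbrlh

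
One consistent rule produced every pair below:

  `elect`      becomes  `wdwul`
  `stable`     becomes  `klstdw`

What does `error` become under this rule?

wjjgj

Compare letters: e→w is +18, l→d is +18, e→w is +18 — a constant shift. Each letter is shifted forward by 18 in the alphabet (a Caesar shift of +18).
On error: e+18=w, r+18=j, r+18=j, o+18=g, r+18=j.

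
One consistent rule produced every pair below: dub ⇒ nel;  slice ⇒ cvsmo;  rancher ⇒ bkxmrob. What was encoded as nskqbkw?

diagram

Compare letters: d→n is +10, u→e is +10, b→l is +10 — a constant shift. It's a constant shift of +10 (ROT10).
Undoing it on nskqbkw: n−10=d, s−10=i, k−10=a, q−10=g, b−10=r, k−10=a, w−10=m.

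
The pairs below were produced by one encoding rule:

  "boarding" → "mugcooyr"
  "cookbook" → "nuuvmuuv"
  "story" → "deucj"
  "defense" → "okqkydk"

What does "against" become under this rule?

grgoyde

The rule splits by letter class: vowels +6, consonants +11.
For against: a(vowel)+6=g, g(cons)+11=r, a(vowel)+6=g, i(vowel)+6=o, n(cons)+11=y, s(cons)+11=d, t(cons)+11=e.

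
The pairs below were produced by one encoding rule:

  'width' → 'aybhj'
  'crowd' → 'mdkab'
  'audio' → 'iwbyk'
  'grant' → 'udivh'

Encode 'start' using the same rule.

w(22)→a(0) and i(8)→y(24) fit y≡15x+8 (mod 26); the inverse of 15 mod 26 is 7. Each letter's alphabet position (a=0..z=25) is mapped through 15·x+8 mod 26 — an affine cipher.
Applying it to start: s(18)→15·18+8≡18=s; t(19)→15·19+8≡7=h; a(0)→15·0+8≡8=i; r(17)→15·17+8≡3=d; t(19)→15·19+8≡7=h (all mod 26).

shidh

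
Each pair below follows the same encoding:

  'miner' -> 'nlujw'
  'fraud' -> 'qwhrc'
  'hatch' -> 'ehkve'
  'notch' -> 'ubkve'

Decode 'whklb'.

ratio

m(12)→n(13) and i(8)→l(11) fit y≡7x+7 (mod 26); the inverse of 7 mod 26 is 15. This is an affine cipher: with a=0,…,z=25, each position x becomes (7x+7) mod 26.
Reversing it on whklb: w(22)→15·(22−7)≡17=r; h(7)→15·(7−7)≡0=a; k(10)→15·(10−7)≡19=t; l(11)→15·(11−7)≡8=i; b(1)→15·(1−7)≡14=o (all mod 26).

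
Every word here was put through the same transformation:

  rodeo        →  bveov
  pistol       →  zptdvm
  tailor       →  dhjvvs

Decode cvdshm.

social

Shifts by position in rodeo: pos 0: r→b (+10), pos 1: o→v (+7), pos 2: d→e (+1), pos 3: e→o (+10), pos 4: o→v (+7) — repeating every 3. The shifts repeat in a cycle of length 3: positions 0,1,… shift by +10, +7, +1, then the pattern repeats.
Decoding cvdshm: c−10=s, v−7=o, d−1=c, s−10=i, h−7=a, m−1=l.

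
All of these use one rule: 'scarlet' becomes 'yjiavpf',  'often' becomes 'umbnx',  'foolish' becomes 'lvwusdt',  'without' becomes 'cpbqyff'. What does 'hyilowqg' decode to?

bracelet

In scarlet: s→y is +6, c→j is +7, a→i is +8, r→a is +9 — the shift increases by 1 each position. Letter i (0-indexed) is shifted by i+6, so successive shifts are 6, 7, 8, ….
Undoing it on hyilowqg: h−6=b, y−7=r, i−8=a, l−9=c, o−10=e, w−11=l, q−12=e, g−13=t.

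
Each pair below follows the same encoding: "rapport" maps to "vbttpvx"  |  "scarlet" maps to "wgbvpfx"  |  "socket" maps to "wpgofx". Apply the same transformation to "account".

bggpvrx

Two shifts are in play — +1 for a/e/i/o/u, +4 for every other letter.
For account: a(vowel)+1=b, c(cons)+4=g, c(cons)+4=g, o(vowel)+1=p, u(vowel)+1=v, n(cons)+4=r, t(cons)+4=x.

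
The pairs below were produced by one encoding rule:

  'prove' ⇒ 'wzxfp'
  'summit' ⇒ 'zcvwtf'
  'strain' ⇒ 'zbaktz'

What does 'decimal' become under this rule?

kmlsxmy

In prove: p→w is +7, r→z is +8, o→x is +9, v→f is +10 — the shift increases by 1 each position. The shift increases by 1 at each position, starting from +7: 7, 8, 9, ….
On decimal: d+7=k, e+8=m, c+9=l, i+10=s, m+11=x, a+12=m, l+13=y.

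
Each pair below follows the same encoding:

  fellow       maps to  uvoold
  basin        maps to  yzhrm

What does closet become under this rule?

Letters are reflected about the middle of the alphabet (position → 25−position): Atbash.
Applying it to closet: c↔x, l↔o, o↔l, s↔h, e↔v, t↔g.

xolhvg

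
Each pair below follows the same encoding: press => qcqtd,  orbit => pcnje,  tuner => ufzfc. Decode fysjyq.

engine

Shifts by position in press: pos 0: p→q (+1), pos 1: r→c (+11), pos 2: e→q (+12), pos 3: s→t (+1), pos 4: s→d (+11) — repeating every 3. It's a Vigenère-style cipher with numeric key [1,11,12]: position i shifts by key[i mod 3].
Decoding fysjyq: f−1=e, y−11=n, s−12=g, j−1=i, y−11=n, q−12=e.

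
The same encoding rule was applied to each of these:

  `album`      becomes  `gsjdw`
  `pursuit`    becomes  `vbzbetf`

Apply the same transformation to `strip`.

Letter i (0-indexed) is shifted by i+6, so successive shifts are 6, 7, 8, ….
Applying it to strip: s+6=y, t+7=a, r+8=z, i+9=r, p+10=z.

yazrz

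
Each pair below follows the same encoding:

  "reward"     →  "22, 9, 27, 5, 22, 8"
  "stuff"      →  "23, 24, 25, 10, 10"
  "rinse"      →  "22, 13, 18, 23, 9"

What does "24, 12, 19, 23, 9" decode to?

those

The number is (letter's place in the alphabet, a=1) + 4.
Undoing it on 24, 12, 19, 23, 9: 24→(24−4)÷1=20=t, 12→(12−4)÷1=8=h, 19→(19−4)÷1=15=o, 23→(23−4)÷1=19=s, 9→(9−4)÷1=5=e.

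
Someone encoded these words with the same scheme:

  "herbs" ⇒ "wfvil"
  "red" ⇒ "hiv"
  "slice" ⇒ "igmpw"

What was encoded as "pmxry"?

until

The output letters match the input read backwards, each shifted +4: herbs reversed is sbreh. Read the word backwards and shift each letter +4.
Undoing it on pmxry: shift back: p−4=l, m−4=i, x−4=t, r−4=n, y−4=u → litnu; then reverse → until.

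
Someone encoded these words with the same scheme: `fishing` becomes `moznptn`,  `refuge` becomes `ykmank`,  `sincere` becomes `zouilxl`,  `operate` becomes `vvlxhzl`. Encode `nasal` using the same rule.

It's a Vigenère-style cipher with numeric key [7,6]: position i shifts by key[i mod 2].
On nasal: n+7=u, a+6=g, s+7=z, a+6=g, l+7=s.

ugzgs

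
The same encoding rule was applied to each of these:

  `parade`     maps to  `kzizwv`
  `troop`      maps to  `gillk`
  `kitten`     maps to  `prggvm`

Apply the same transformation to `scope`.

hxlkv

Each pair mirrors across the alphabet (p↔k, a↔z, r↔i): positions sum to 25. Each letter is replaced by its mirror in the alphabet: a↔z, b↔y, c↔x, and so on (the Atbash cipher).
Applying it to scope: s↔h, c↔x, o↔l, p↔k, e↔v.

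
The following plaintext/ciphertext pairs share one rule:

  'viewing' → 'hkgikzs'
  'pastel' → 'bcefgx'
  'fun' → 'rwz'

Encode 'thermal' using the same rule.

The shift depends on letter class: consonant v→h is +12, but vowel i→k is +2. The rule splits by letter class: vowels +2, consonants +12.
Applying it to thermal: t(cons)+12=f, h(cons)+12=t, e(vowel)+2=g, r(cons)+12=d, m(cons)+12=y, a(vowel)+2=c, l(cons)+12=x.

ftgdycx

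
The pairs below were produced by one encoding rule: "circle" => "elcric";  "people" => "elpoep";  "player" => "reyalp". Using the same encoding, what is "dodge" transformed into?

The output letters match the input read backwards: circle reversed is elcric. It's just the letters in reverse order.
On dodge: reverse → egdod.

egdod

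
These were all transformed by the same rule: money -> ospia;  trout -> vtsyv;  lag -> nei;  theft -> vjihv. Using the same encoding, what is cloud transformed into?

The shift depends on letter class: consonant m→o is +2, but vowel o→s is +4. Two shifts are in play — +4 for a/e/i/o/u, +2 for every other letter.
On cloud: c(cons)+2=e, l(cons)+2=n, o(vowel)+4=s, u(vowel)+4=y, d(cons)+2=f.

ensyf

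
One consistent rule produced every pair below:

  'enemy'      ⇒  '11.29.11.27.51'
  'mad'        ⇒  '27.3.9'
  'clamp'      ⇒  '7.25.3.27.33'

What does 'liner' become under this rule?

e(#5)→11 and n(#14)→29: differences scale by 2, so n = 2·pos + 1. The formula is n = 2×(alphabet index, a=1) + 1.
For liner: l=12→25, i=9→19, n=14→29, e=5→11, r=18→37.

25.19.29.11.37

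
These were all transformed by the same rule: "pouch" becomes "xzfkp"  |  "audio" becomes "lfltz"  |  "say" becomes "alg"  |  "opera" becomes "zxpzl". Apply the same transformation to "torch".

bzzkp

The shift depends on letter class: consonant p→x is +8, but vowel o→z is +11. Two shifts are in play — +11 for a/e/i/o/u, +8 for every other letter.
Applying it to torch: t(cons)+8=b, o(vowel)+11=z, r(cons)+8=z, c(cons)+8=k, h(cons)+8=p.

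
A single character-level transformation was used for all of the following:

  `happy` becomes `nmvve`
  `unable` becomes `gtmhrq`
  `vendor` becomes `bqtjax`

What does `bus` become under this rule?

The rule splits by letter class: vowels +12, consonants +6.
For bus: b(cons)+6=h, u(vowel)+12=g, s(cons)+6=y.

hgy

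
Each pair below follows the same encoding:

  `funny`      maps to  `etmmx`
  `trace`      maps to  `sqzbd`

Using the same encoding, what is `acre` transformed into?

Compare letters: f→e is +25, u→t is +25, n→m is +25 — a constant shift. Each letter is shifted forward by 25 in the alphabet (a Caesar shift of +25).
On acre: a+25=z, c+25=b, r+25=q, e+25=d.

zbqd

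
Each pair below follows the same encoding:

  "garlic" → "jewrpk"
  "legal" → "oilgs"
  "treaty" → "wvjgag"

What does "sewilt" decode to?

Each letter shifts forward by (position + 3), i.e. 3, 4, 5, … — the shift grows by one for each successive letter.
Undoing it on sewilt: s−3=p, e−4=a, w−5=r, i−6=c, l−7=e, t−8=l.

parcel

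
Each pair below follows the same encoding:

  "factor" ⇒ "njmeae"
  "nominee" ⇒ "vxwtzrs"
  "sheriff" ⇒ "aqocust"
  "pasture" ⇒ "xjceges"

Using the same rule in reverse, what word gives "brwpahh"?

In factor: f→n is +8, a→j is +9, c→m is +10, t→e is +11 — the shift increases by 1 each position. Letter i (0-indexed) is shifted by i+8, so successive shifts are 8, 9, 10, ….
Decoding brwpahh: b−8=t, r−9=i, w−10=m, p−11=e, a−12=o, h−13=u, h−14=t.

timeout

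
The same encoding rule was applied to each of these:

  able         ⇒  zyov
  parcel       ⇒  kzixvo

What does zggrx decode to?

attic

Each pair mirrors across the alphabet (a↔z, b↔y, l↔o): positions sum to 25. This is the alphabet-reversal cipher (Atbash): a becomes z, b becomes y, etc.
Reversing it on zggrx: z↔a, g↔t, g↔t, r↔i, x↔c.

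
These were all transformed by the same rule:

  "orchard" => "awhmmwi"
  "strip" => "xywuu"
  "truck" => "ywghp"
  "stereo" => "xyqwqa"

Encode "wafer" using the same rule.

The shift depends on letter class: consonant r→w is +5, but vowel o→a is +12. The rule splits by letter class: vowels +12, consonants +5.
On wafer: w(cons)+5=b, a(vowel)+12=m, f(cons)+5=k, e(vowel)+12=q, r(cons)+5=w.

bmkqw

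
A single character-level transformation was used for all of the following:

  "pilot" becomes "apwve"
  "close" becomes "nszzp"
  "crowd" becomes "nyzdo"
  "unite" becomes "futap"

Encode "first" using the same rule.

qpcze

Shifts by position in pilot: pos 0: p→a (+11), pos 1: i→p (+7), pos 2: l→w (+11), pos 3: o→v (+7) — repeating every 2. A repeating key of period 2 is used — shifts +11, +7 over and over.
For first: f+11=q, i+7=p, r+11=c, s+7=z, t+11=e.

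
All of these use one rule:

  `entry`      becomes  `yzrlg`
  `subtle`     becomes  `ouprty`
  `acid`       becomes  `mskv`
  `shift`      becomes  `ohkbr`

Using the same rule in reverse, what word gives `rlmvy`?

trade

e(4)→y(24) and n(13)→z(25) fit y≡3x+12 (mod 26); the inverse of 3 mod 26 is 9. This is an affine cipher: with a=0,…,z=25, each position x becomes (3x+12) mod 26.
Undoing it on rlmvy: r(17)→9·(17−12)≡19=t; l(11)→9·(11−12)≡17=r; m(12)→9·(12−12)≡0=a; v(21)→9·(21−12)≡3=d; y(24)→9·(24−12)≡4=e (all mod 26).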